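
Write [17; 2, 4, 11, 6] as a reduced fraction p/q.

10729/615

Using pₖ = aₖpₖ₋₁ + pₖ₋₂ and qₖ = aₖqₖ₋₁ + qₖ₋₂:
  k=0: a=17, p=17, q=1
  k=1: a=2, p=35, q=2
  k=2: a=4, p=157, q=9
  k=3: a=11, p=1762, q=101
  k=4: a=6, p=10729, q=615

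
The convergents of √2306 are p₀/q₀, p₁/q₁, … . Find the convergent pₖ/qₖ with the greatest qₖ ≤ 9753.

221328/4609

√2306 = [48; 48, 96, …] (period length 2).
Convergents:
  p_0/q_0 = 48/1
  p_1/q_1 = 2305/48
  p_2/q_2 = 221328/4609
  p_3/q_3 = 10626049/221280
q_2 = 4609 ≤ 9753 < 221280 = q_3, so the answer is 221328/4609.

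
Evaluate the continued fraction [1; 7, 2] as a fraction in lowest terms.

Fold from the inside: start with 2/1.
  7 + 1/2 = 15/2
  1 + 2/15 = 17/15

17/15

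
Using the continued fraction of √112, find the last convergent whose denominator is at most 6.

√112 = [10; 1, 1, 2, 1, 1, 20, …] (period length 6).
Convergents:
  p_0/q_0 = 10/1
  p_1/q_1 = 11/1
  p_2/q_2 = 21/2
  p_3/q_3 = 53/5
  p_4/q_4 = 74/7
q_3 = 5 ≤ 6 < 7 = q_4, so the answer is 53/5.

53/5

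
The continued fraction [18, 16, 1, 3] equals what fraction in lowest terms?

1210/67

Fold from the inside: start with 3/1.
  1 + 1/3 = 4/3
  16 + 3/4 = 67/4
  18 + 4/67 = 1210/67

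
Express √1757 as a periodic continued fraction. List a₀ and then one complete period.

a₀ = ⌊√1757⌋ = 41.
With m₀=0, d₀=1 and mₖ₊₁ = dₖaₖ − mₖ, dₖ₊₁ = (n − mₖ₊₁²)/dₖ, aₖ₊₁ = ⌊(a₀+mₖ₊₁)/dₖ₊₁⌋:
  k=1: m=41, d=76, a=1
  k=2: m=35, d=7, a=10
  k=3: m=35, d=76, a=1
  k=4: m=41, d=1, a=82
d=1 and a=2a₀=82 at k=4, so the next step gives (m, d) = (41, 76) again — its k=1 value — and the period has length 4.

[41; 1, 10, 1, 82]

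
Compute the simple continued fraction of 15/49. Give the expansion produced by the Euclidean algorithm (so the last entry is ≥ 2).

15 = 0×49 + 15
49 = 3×15 + 4
15 = 3×4 + 3
4 = 1×3 + 1
3 = 3×1 + 0  (stop)
So 15/49 = [0; 3, 3, 1, 3].

[0; 3, 3, 1, 3]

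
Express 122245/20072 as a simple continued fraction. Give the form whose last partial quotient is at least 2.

122245 = 6·20072 + 1813
20072 = 11·1813 + 129
1813 = 14·129 + 7
129 = 18·7 + 3
7 = 2·3 + 1
3 = 3·1 + 0  (stop)
So 122245/20072 = [6; 11, 14, 18, 2, 3].

[6; 11, 14, 18, 2, 3]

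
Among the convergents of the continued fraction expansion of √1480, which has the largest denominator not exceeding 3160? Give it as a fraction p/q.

100678/2617

√1480 = [38; 2, 8, 19, 8, 2, 76, …] (period length 6).
Convergents:
  p_0/q_0 = 38/1
  p_1/q_1 = 77/2
  p_2/q_2 = 654/17
  p_3/q_3 = 12503/325
  p_4/q_4 = 100678/2617
  p_5/q_5 = 213859/5559
q_4 = 2617 ≤ 3160 < 5559 = q_5, so the answer is 100678/2617.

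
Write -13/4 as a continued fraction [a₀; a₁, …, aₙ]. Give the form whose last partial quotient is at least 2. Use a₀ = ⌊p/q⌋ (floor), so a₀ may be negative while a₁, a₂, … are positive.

[-4; 1, 3]

-13 = -4·4 + 3
4 = 1·3 + 1
3 = 3·1 + 0  (stop)
So -13/4 = [-4; 1, 3].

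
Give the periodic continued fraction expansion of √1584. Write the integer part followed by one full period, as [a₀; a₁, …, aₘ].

a₀ = ⌊√1584⌋ = 39.

[39; 1, 3, 1, 78]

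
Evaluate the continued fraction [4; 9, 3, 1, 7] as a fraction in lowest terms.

1179/287

Fold from the inside: start with 7/1.
  1 + 1/7 = 8/7
  3 + 7/8 = 31/8
  9 + 8/31 = 287/31
  4 + 31/287 = 1179/287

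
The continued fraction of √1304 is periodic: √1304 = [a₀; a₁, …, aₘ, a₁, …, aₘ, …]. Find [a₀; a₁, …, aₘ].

[36; 9, 72]

a₀ = ⌊√1304⌋ = 36.
With m₀=0, d₀=1 and mₖ₊₁ = dₖaₖ − mₖ, dₖ₊₁ = (n − mₖ₊₁²)/dₖ, aₖ₊₁ = ⌊(a₀+mₖ₊₁)/dₖ₊₁⌋:
  k=1: m=36, d=8, a=9
  k=2: m=36, d=1, a=72
d=1 and a=2a₀=72 at k=2, so the next step gives (m, d) = (36, 8) again — its k=1 value — and the period has length 2.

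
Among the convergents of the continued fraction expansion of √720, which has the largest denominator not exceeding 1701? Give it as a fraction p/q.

√720 = [26; 1, 4, 1, 52, …] (period length 4).
Convergents:
  p_0/q_0 = 26/1
  p_1/q_1 = 27/1
  p_2/q_2 = 134/5
  p_3/q_3 = 161/6
  p_4/q_4 = 8506/317
  p_5/q_5 = 8667/323
  p_6/q_6 = 43174/1609
  p_7/q_7 = 51841/1932
q_6 = 1609 ≤ 1701 < 1932 = q_7, so the answer is 43174/1609.

43174/1609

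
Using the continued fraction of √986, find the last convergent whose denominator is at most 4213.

√986 = [31; 2, 2, 62, …] (period length 3).
Convergents:
  p_0/q_0 = 31/1
  p_1/q_1 = 63/2
  p_2/q_2 = 157/5
  p_3/q_3 = 9797/312
  p_4/q_4 = 19751/629
  p_5/q_5 = 49299/1570
  p_6/q_6 = 3076289/97969
q_5 = 1570 ≤ 4213 < 97969 = q_6, so the answer is 49299/1570.

49299/1570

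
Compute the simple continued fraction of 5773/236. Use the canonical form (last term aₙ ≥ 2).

5773 = 24·236 + 109
236 = 2·109 + 18
109 = 6·18 + 1
18 = 18·1 + 0  (stop)
So 5773/236 = [24; 2, 6, 18].

[24; 2, 6, 18]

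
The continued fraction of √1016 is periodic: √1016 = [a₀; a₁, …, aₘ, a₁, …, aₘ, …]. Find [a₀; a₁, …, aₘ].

[31; 1, 6, 1, 62]

a₀ = ⌊√1016⌋ = 31.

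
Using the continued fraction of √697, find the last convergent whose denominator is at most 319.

6917/262

√697 = [26; 2, 2, 52, …] (period length 3).
Convergents:
  p_0/q_0 = 26/1
  p_1/q_1 = 53/2
  p_2/q_2 = 132/5
  p_3/q_3 = 6917/262
  p_4/q_4 = 13966/529
q_3 = 262 ≤ 319 < 529 = q_4, so the answer is 6917/262.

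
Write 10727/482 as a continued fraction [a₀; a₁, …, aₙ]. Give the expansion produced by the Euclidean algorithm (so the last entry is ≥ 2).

[22; 3, 1, 11, 3, 3]

10727 = 22×482 + 123
482 = 3×123 + 113
123 = 1×113 + 10
113 = 11×10 + 3
10 = 3×3 + 1
3 = 3×1 + 0  (stop)
So 10727/482 = [22; 3, 1, 11, 3, 3].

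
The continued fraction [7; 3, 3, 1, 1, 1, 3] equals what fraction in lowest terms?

Fold from the inside: start with 3/1.
  1 + 1/3 = 4/3
  1 + 3/4 = 7/4
  1 + 4/7 = 11/7
  3 + 7/11 = 40/11
  3 + 11/40 = 131/40
  7 + 40/131 = 957/131

957/131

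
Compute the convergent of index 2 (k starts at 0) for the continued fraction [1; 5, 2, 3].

13/11

Using pₖ = aₖpₖ₋₁ + pₖ₋₂, qₖ = aₖqₖ₋₁ + qₖ₋₂ (with p₋₁=1, p₋₂=0, q₋₁=0, q₋₂=1):
  k=0: a=1, p=1, q=1
  k=1: a=5, p=6, q=5
  k=2: a=2, p=13, q=11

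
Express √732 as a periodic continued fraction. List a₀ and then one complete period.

a₀ = ⌊√732⌋ = 27.
With m₀=0, d₀=1 and mₖ₊₁ = dₖaₖ − mₖ, dₖ₊₁ = (n − mₖ₊₁²)/dₖ, aₖ₊₁ = ⌊(a₀+mₖ₊₁)/dₖ₊₁⌋:
  k=1: m=27, d=3, a=18
  k=2: m=27, d=1, a=54
d=1 and a=2a₀=54 at k=2, so the next step gives (m, d) = (27, 3) again — its k=1 value — and the period has length 2.

[27; 18, 54]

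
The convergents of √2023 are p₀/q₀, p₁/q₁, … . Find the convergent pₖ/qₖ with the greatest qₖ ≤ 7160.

182115/4049

√2023 = [44; 1, 43, 1, 88, …] (period length 4).
Convergents:
  p_0/q_0 = 44/1
  p_1/q_1 = 45/1
  p_2/q_2 = 1979/44
  p_3/q_3 = 2024/45
  p_4/q_4 = 180091/4004
  p_5/q_5 = 182115/4049
  p_6/q_6 = 8011036/178111
q_5 = 4049 ≤ 7160 < 178111 = q_6, so the answer is 182115/4049.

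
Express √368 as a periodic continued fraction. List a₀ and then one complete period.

[19; 5, 2, 5, 38]

a₀ = ⌊√368⌋ = 19.
With m₀=0, d₀=1 and mₖ₊₁ = dₖaₖ − mₖ, dₖ₊₁ = (n − mₖ₊₁²)/dₖ, aₖ₊₁ = ⌊(a₀+mₖ₊₁)/dₖ₊₁⌋:
  k=1: m=19, d=7, a=5
  k=2: m=16, d=16, a=2
  k=3: m=16, d=7, a=5
  k=4: m=19, d=1, a=38
d=1 and a=2a₀=38 at k=4, so the next step gives (m, d) = (19, 7) again — its k=1 value — and the period has length 4.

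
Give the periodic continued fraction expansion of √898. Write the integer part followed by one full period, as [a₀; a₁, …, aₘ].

a₀ = ⌊√898⌋ = 29.
With m₀=0, d₀=1 and mₖ₊₁ = dₖaₖ − mₖ, dₖ₊₁ = (n − mₖ₊₁²)/dₖ, aₖ₊₁ = ⌊(a₀+mₖ₊₁)/dₖ₊₁⌋:
  k=1: m=29, d=57, a=1
  k=2: m=28, d=2, a=28
  k=3: m=28, d=57, a=1
  k=4: m=29, d=1, a=58
d=1 and a=2a₀=58 at k=4, so the next step gives (m, d) = (29, 57) again — its k=1 value — and the period has length 4.

[29; 1, 28, 1, 58]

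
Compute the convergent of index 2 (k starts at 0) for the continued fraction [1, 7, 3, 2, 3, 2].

Using pₖ = aₖpₖ₋₁ + pₖ₋₂, qₖ = aₖqₖ₋₁ + qₖ₋₂ (with p₋₁=1, p₋₂=0, q₋₁=0, q₋₂=1):
  k=0: a=1, p=1, q=1
  k=1: a=7, p=8, q=7
  k=2: a=3, p=25, q=22

25/22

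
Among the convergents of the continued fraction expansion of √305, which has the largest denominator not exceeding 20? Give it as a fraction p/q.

√305 = [17; 2, 6, 2, 34, …] (period length 4).
Convergents:
  p_0/q_0 = 17/1
  p_1/q_1 = 35/2
  p_2/q_2 = 227/13
  p_3/q_3 = 489/28
q_2 = 13 ≤ 20 < 28 = q_3, so the answer is 227/13.

227/13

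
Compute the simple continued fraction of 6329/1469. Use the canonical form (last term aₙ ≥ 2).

[4; 3, 4, 8, 2, 6]

6329 = 4*1469 + 453
1469 = 3*453 + 110
453 = 4*110 + 13
110 = 8*13 + 6
13 = 2*6 + 1
6 = 6*1 + 0  (stop)
So 6329/1469 = [4; 3, 4, 8, 2, 6].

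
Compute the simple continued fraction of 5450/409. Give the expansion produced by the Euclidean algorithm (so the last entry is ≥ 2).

5450 = 13×409 + 133
409 = 3×133 + 10
133 = 13×10 + 3
10 = 3×3 + 1
3 = 3×1 + 0  (stop)
So 5450/409 = [13; 3, 13, 3, 3].

[13; 3, 13, 3, 3]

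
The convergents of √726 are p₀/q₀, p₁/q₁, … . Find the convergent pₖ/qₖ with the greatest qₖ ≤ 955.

25678/953

√726 = [26; 1, 16, 1, 52, …] (period length 4).
Convergents:
  p_0/q_0 = 26/1
  p_1/q_1 = 27/1
  p_2/q_2 = 458/17
  p_3/q_3 = 485/18
  p_4/q_4 = 25678/953
  p_5/q_5 = 26163/971
q_4 = 953 ≤ 955 < 971 = q_5, so the answer is 25678/953.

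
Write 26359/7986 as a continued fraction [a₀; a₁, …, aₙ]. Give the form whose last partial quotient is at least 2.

[3; 3, 3, 15, 17, 3]

26359 = 3*7986 + 2401
7986 = 3*2401 + 783
2401 = 3*783 + 52
783 = 15*52 + 3
52 = 17*3 + 1
3 = 3*1 + 0  (stop)
So 26359/7986 = [3; 3, 3, 15, 17, 3].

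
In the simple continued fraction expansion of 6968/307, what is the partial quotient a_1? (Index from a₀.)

1

6968 = 22·307 + 214   →  a_0 = 22
307 = 1·214 + 93   →  a_1 = 1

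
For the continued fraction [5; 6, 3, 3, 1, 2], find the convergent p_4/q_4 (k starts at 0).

Using pₖ = aₖpₖ₋₁ + pₖ₋₂, qₖ = aₖqₖ₋₁ + qₖ₋₂ (with p₋₁=1, p₋₂=0, q₋₁=0, q₋₂=1):
  k=0: a=5, p=5, q=1
  k=1: a=6, p=31, q=6
  k=2: a=3, p=98, q=19
  k=3: a=3, p=325, q=63
  k=4: a=1, p=423, q=82

423/82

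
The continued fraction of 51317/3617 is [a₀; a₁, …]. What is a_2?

3

51317 = 14·3617 + 679   →  a_0 = 14
3617 = 5·679 + 222   →  a_1 = 5
679 = 3·222 + 13   →  a_2 = 3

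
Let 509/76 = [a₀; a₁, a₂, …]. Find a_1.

1

509 = 6·76 + 53   →  a_0 = 6
76 = 1·53 + 23   →  a_1 = 1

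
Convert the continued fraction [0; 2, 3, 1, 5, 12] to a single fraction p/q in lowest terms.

280/633

Using pₖ = aₖpₖ₋₁ + pₖ₋₂ and qₖ = aₖqₖ₋₁ + qₖ₋₂:
  k=0: a=0, p=0, q=1
  k=1: a=2, p=1, q=2
  k=2: a=3, p=3, q=7
  k=3: a=1, p=4, q=9
  k=4: a=5, p=23, q=52
  k=5: a=12, p=280, q=633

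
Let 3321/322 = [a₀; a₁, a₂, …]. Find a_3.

3321 = 10·322 + 101   →  a_0 = 10
322 = 3·101 + 19   →  a_1 = 3
101 = 5·19 + 6   →  a_2 = 5
19 = 3·6 + 1   →  a_3 = 3

3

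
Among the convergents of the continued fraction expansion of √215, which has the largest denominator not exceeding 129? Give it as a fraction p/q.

1305/89

√215 = [14; 1, 1, 1, 28, …] (period length 4).
Convergents:
  p_0/q_0 = 14/1
  p_1/q_1 = 15/1
  p_2/q_2 = 29/2
  p_3/q_3 = 44/3
  p_4/q_4 = 1261/86
  p_5/q_5 = 1305/89
  p_6/q_6 = 2566/175
q_5 = 89 ≤ 129 < 175 = q_6, so the answer is 1305/89.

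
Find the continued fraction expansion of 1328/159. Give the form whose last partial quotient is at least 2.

1328 = 8·159 + 56
159 = 2·56 + 47
56 = 1·47 + 9
47 = 5·9 + 2
9 = 4·2 + 1
2 = 2·1 + 0  (stop)
So 1328/159 = [8; 2, 1, 5, 4, 2].

[8; 2, 1, 5, 4, 2]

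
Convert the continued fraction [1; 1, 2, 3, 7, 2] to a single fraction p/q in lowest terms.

Fold from the inside: start with 2/1.
  7 + 1/2 = 15/2
  3 + 2/15 = 47/15
  2 + 15/47 = 109/47
  1 + 47/109 = 156/109
  1 + 109/156 = 265/156

265/156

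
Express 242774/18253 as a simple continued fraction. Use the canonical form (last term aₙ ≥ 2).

242774 = 13×18253 + 5485
18253 = 3×5485 + 1798
5485 = 3×1798 + 91
1798 = 19×91 + 69
91 = 1×69 + 22
69 = 3×22 + 3
22 = 7×3 + 1
3 = 3×1 + 0  (stop)
So 242774/18253 = [13; 3, 3, 19, 1, 3, 7, 3].

[13; 3, 3, 19, 1, 3, 7, 3]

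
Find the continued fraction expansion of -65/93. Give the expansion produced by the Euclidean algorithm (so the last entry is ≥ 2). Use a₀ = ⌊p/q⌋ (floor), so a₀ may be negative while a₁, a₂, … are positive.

-65 = -1×93 + 28
93 = 3×28 + 9
28 = 3×9 + 1
9 = 9×1 + 0  (stop)
So -65/93 = [-1; 3, 3, 9].

[-1; 3, 3, 9]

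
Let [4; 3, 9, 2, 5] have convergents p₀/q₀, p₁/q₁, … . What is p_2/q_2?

121/28

Using pₖ = aₖpₖ₋₁ + pₖ₋₂, qₖ = aₖqₖ₋₁ + qₖ₋₂ (with p₋₁=1, p₋₂=0, q₋₁=0, q₋₂=1):
  k=0: a=4, p=4, q=1
  k=1: a=3, p=13, q=3
  k=2: a=9, p=121, q=28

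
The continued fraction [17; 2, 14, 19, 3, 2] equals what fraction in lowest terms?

68690/3929

Using pₖ = aₖpₖ₋₁ + pₖ₋₂ and qₖ = aₖqₖ₋₁ + qₖ₋₂:
  k=0: a=17, p=17, q=1
  k=1: a=2, p=35, q=2
  k=2: a=14, p=507, q=29
  k=3: a=19, p=9668, q=553
  k=4: a=3, p=29511, q=1688
  k=5: a=2, p=68690, q=3929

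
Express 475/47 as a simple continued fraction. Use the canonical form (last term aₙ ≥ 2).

475 = 10·47 + 5
47 = 9·5 + 2
5 = 2·2 + 1
2 = 2·1 + 0  (stop)
So 475/47 = [10; 9, 2, 2].

[10; 9, 2, 2]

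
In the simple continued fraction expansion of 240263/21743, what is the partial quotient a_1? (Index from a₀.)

19

240263 = 11·21743 + 1090   →  a_0 = 11
21743 = 19·1090 + 1033   →  a_1 = 19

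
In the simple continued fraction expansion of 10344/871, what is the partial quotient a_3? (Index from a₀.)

15

10344 = 11·871 + 763   →  a_0 = 11
871 = 1·763 + 108   →  a_1 = 1
763 = 7·108 + 7   →  a_2 = 7
108 = 15·7 + 3   →  a_3 = 15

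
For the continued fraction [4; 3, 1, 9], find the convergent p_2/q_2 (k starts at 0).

17/4

Using pₖ = aₖpₖ₋₁ + pₖ₋₂, qₖ = aₖqₖ₋₁ + qₖ₋₂ (with p₋₁=1, p₋₂=0, q₋₁=0, q₋₂=1):
  k=0: a=4, p=4, q=1
  k=1: a=3, p=13, q=3
  k=2: a=1, p=17, q=4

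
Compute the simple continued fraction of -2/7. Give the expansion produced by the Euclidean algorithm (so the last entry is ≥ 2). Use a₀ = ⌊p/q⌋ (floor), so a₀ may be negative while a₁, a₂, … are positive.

-2 = -1×7 + 5
7 = 1×5 + 2
5 = 2×2 + 1
2 = 2×1 + 0  (stop)
So -2/7 = [-1; 1, 2, 2].

[-1; 1, 2, 2]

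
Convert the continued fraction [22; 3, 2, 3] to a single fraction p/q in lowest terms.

Fold from the inside: start with 3/1.
  2 + 1/3 = 7/3
  3 + 3/7 = 24/7
  22 + 7/24 = 535/24

535/24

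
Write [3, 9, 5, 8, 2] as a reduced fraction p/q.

Using pₖ = aₖpₖ₋₁ + pₖ₋₂ and qₖ = aₖqₖ₋₁ + qₖ₋₂:
  k=0: a=3, p=3, q=1
  k=1: a=9, p=28, q=9
  k=2: a=5, p=143, q=46
  k=3: a=8, p=1172, q=377
  k=4: a=2, p=2487, q=800

2487/800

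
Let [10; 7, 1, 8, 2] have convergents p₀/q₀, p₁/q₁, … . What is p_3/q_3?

Using pₖ = aₖpₖ₋₁ + pₖ₋₂, qₖ = aₖqₖ₋₁ + qₖ₋₂ (with p₋₁=1, p₋₂=0, q₋₁=0, q₋₂=1):
  k=0: a=10, p=10, q=1
  k=1: a=7, p=71, q=7
  k=2: a=1, p=81, q=8
  k=3: a=8, p=719, q=71

719/71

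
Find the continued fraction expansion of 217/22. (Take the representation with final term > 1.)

217 = 9×22 + 19
22 = 1×19 + 3
19 = 6×3 + 1
3 = 3×1 + 0  (stop)
So 217/22 = [9; 1, 6, 3].

[9; 1, 6, 3]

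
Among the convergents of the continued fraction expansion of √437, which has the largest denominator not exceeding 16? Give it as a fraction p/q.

209/10

√437 = [20; 1, 9, 2, 9, 1, 40, …] (period length 6).
Convergents:
  p_0/q_0 = 20/1
  p_1/q_1 = 21/1
  p_2/q_2 = 209/10
  p_3/q_3 = 439/21
q_2 = 10 ≤ 16 < 21 = q_3, so the answer is 209/10.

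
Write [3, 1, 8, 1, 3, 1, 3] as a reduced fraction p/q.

725/186

Fold from the inside: start with 3/1.
  1 + 1/3 = 4/3
  3 + 3/4 = 15/4
  1 + 4/15 = 19/15
  8 + 15/19 = 167/19
  1 + 19/167 = 186/167
  3 + 167/186 = 725/186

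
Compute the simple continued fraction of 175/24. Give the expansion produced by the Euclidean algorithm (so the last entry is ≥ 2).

175 = 7·24 + 7
24 = 3·7 + 3
7 = 2·3 + 1
3 = 3·1 + 0  (stop)
So 175/24 = [7; 3, 2, 3].

[7; 3, 2, 3]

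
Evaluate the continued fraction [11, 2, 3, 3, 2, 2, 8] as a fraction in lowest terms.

Using pₖ = aₖpₖ₋₁ + pₖ₋₂ and qₖ = aₖqₖ₋₁ + qₖ₋₂:
  k=0: a=11, p=11, q=1
  k=1: a=2, p=23, q=2
  k=2: a=3, p=80, q=7
  k=3: a=3, p=263, q=23
  k=4: a=2, p=606, q=53
  k=5: a=2, p=1475, q=129
  k=6: a=8, p=12406, q=1085

12406/1085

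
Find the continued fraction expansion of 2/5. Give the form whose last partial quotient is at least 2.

[0; 2, 2]

2 = 0*5 + 2
5 = 2*2 + 1
2 = 2*1 + 0  (stop)
So 2/5 = [0; 2, 2].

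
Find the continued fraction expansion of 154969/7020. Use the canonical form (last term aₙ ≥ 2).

154969 = 22×7020 + 529
7020 = 13×529 + 143
529 = 3×143 + 100
143 = 1×100 + 43
100 = 2×43 + 14
43 = 3×14 + 1
14 = 14×1 + 0  (stop)
So 154969/7020 = [22; 13, 3, 1, 2, 3, 14].

[22; 13, 3, 1, 2, 3, 14]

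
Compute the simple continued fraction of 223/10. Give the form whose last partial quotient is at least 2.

223 = 22×10 + 3
10 = 3×3 + 1
3 = 3×1 + 0  (stop)
So 223/10 = [22; 3, 3].

[22; 3, 3]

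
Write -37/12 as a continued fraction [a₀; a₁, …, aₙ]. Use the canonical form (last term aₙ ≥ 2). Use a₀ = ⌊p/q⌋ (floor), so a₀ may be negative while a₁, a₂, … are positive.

-37 = -4·12 + 11
12 = 1·11 + 1
11 = 11·1 + 0  (stop)
So -37/12 = [-4; 1, 11].

[-4; 1, 11]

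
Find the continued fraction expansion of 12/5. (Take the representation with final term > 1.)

12 = 2*5 + 2
5 = 2*2 + 1
2 = 2*1 + 0  (stop)
So 12/5 = [2; 2, 2].

[2; 2, 2]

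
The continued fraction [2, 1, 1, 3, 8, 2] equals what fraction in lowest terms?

316/123

Using pₖ = aₖpₖ₋₁ + pₖ₋₂ and qₖ = aₖqₖ₋₁ + qₖ₋₂:
  k=0: a=2, p=2, q=1
  k=1: a=1, p=3, q=1
  k=2: a=1, p=5, q=2
  k=3: a=3, p=18, q=7
  k=4: a=8, p=149, q=58
  k=5: a=2, p=316, q=123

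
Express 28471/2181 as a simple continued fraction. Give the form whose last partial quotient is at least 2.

28471 = 13·2181 + 118
2181 = 18·118 + 57
118 = 2·57 + 4
57 = 14·4 + 1
4 = 4·1 + 0  (stop)
So 28471/2181 = [13; 18, 2, 14, 4].

[13; 18, 2, 14, 4]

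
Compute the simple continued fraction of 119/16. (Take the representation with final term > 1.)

119 = 7·16 + 7
16 = 2·7 + 2
7 = 3·2 + 1
2 = 2·1 + 0  (stop)
So 119/16 = [7; 2, 3, 2].

[7; 2, 3, 2]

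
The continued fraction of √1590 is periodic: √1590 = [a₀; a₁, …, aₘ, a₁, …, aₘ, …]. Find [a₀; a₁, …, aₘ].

[39; 1, 6, 1, 78]

a₀ = ⌊√1590⌋ = 39.
With m₀=0, d₀=1 and mₖ₊₁ = dₖaₖ − mₖ, dₖ₊₁ = (n − mₖ₊₁²)/dₖ, aₖ₊₁ = ⌊(a₀+mₖ₊₁)/dₖ₊₁⌋:
  k=1: m=39, d=69, a=1
  k=2: m=30, d=10, a=6
  k=3: m=30, d=69, a=1
  k=4: m=39, d=1, a=78
d=1 and a=2a₀=78 at k=4, so the next step gives (m, d) = (39, 69) again — its k=1 value — and the period has length 4.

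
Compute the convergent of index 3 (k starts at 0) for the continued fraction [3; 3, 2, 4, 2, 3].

102/31

Using pₖ = aₖpₖ₋₁ + pₖ₋₂, qₖ = aₖqₖ₋₁ + qₖ₋₂ (with p₋₁=1, p₋₂=0, q₋₁=0, q₋₂=1):
  k=0: a=3, p=3, q=1
  k=1: a=3, p=10, q=3
  k=2: a=2, p=23, q=7
  k=3: a=4, p=102, q=31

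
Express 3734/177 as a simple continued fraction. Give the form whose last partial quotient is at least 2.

3734 = 21×177 + 17
177 = 10×17 + 7
17 = 2×7 + 3
7 = 2×3 + 1
3 = 3×1 + 0  (stop)
So 3734/177 = [21; 10, 2, 2, 3].

[21; 10, 2, 2, 3]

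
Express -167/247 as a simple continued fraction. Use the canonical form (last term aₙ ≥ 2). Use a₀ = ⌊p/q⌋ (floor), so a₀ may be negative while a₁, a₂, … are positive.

[-1; 3, 11, 2, 3]

-167 = -1×247 + 80
247 = 3×80 + 7
80 = 11×7 + 3
7 = 2×3 + 1
3 = 3×1 + 0  (stop)
So -167/247 = [-1; 3, 11, 2, 3].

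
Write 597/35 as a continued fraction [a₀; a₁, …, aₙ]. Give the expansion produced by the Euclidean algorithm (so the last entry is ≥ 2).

[17; 17, 2]

597 = 17*35 + 2
35 = 17*2 + 1
2 = 2*1 + 0  (stop)
So 597/35 = [17; 17, 2].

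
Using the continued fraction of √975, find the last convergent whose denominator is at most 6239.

77719/2489

√975 = [31; 4, 2, 4, 62, …] (period length 4).
Convergents:
  p_0/q_0 = 31/1
  p_1/q_1 = 125/4
  p_2/q_2 = 281/9
  p_3/q_3 = 1249/40
  p_4/q_4 = 77719/2489
  p_5/q_5 = 312125/9996
q_4 = 2489 ≤ 6239 < 9996 = q_5, so the answer is 77719/2489.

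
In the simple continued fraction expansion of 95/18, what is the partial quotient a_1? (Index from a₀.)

95 = 5·18 + 5   →  a_0 = 5
18 = 3·5 + 3   →  a_1 = 3

3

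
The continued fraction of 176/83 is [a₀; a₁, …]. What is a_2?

3

176 = 2·83 + 10   →  a_0 = 2
83 = 8·10 + 3   →  a_1 = 8
10 = 3·3 + 1   →  a_2 = 3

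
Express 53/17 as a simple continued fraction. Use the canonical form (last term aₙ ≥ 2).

53 = 3*17 + 2
17 = 8*2 + 1
2 = 2*1 + 0  (stop)
So 53/17 = [3; 8, 2].

[3; 8, 2]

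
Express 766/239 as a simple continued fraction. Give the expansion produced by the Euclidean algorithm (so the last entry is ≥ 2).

[3; 4, 1, 7, 6]

766 = 3*239 + 49
239 = 4*49 + 43
49 = 1*43 + 6
43 = 7*6 + 1
6 = 6*1 + 0  (stop)
So 766/239 = [3; 4, 1, 7, 6].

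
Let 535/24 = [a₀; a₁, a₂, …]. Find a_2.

2

535 = 22·24 + 7   →  a_0 = 22
24 = 3·7 + 3   →  a_1 = 3
7 = 2·3 + 1   →  a_2 = 2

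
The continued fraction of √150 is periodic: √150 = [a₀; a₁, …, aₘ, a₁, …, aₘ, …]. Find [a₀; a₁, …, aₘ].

a₀ = ⌊√150⌋ = 12.
With m₀=0, d₀=1 and mₖ₊₁ = dₖaₖ − mₖ, dₖ₊₁ = (n − mₖ₊₁²)/dₖ, aₖ₊₁ = ⌊(a₀+mₖ₊₁)/dₖ₊₁⌋:
  k=1: m=12, d=6, a=4
  k=2: m=12, d=1, a=24
d=1 and a=2a₀=24 at k=2, so the next step gives (m, d) = (12, 6) again — its k=1 value — and the period has length 2.

[12; 4, 24]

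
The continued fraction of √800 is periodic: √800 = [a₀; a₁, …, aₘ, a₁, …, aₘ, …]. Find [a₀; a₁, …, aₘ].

[28; 3, 1, 1, 13, 1, 1, 3, 56]

a₀ = ⌊√800⌋ = 28.
With m₀=0, d₀=1 and mₖ₊₁ = dₖaₖ − mₖ, dₖ₊₁ = (n − mₖ₊₁²)/dₖ, aₖ₊₁ = ⌊(a₀+mₖ₊₁)/dₖ₊₁⌋:
  k=1: m=28, d=16, a=3
  k=2: m=20, d=25, a=1
  k=3: m=5, d=31, a=1
  k=4: m=26, d=4, a=13
  k=5: m=26, d=31, a=1
  k=6: m=5, d=25, a=1
  k=7: m=20, d=16, a=3
  k=8: m=28, d=1, a=56
d=1 and a=2a₀=56 at k=8, so the next step gives (m, d) = (28, 16) again — its k=1 value — and the period has length 8.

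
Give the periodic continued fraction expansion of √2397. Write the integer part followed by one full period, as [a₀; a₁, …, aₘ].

a₀ = ⌊√2397⌋ = 48.
With m₀=0, d₀=1 and mₖ₊₁ = dₖaₖ − mₖ, dₖ₊₁ = (n − mₖ₊₁²)/dₖ, aₖ₊₁ = ⌊(a₀+mₖ₊₁)/dₖ₊₁⌋:
  k=1: m=48, d=93, a=1
  k=2: m=45, d=4, a=23
  k=3: m=47, d=47, a=2
  k=4: m=47, d=4, a=23
  k=5: m=45, d=93, a=1
  k=6: m=48, d=1, a=96
d=1 and a=2a₀=96 at k=6, so the next step gives (m, d) = (48, 93) again — its k=1 value — and the period has length 6.

[48; 1, 23, 2, 23, 1, 96]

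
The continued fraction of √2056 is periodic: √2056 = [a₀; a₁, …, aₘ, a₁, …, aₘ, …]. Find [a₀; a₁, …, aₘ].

[45; 2, 1, 10, 1, 2, 90]

a₀ = ⌊√2056⌋ = 45.
With m₀=0, d₀=1 and mₖ₊₁ = dₖaₖ − mₖ, dₖ₊₁ = (n − mₖ₊₁²)/dₖ, aₖ₊₁ = ⌊(a₀+mₖ₊₁)/dₖ₊₁⌋:
  k=1: m=45, d=31, a=2
  k=2: m=17, d=57, a=1
  k=3: m=40, d=8, a=10
  k=4: m=40, d=57, a=1
  k=5: m=17, d=31, a=2
  k=6: m=45, d=1, a=90
d=1 and a=2a₀=90 at k=6, so the next step gives (m, d) = (45, 31) again — its k=1 value — and the period has length 6.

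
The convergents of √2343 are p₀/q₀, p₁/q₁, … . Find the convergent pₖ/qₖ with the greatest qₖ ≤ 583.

10649/220

√2343 = [48; 2, 2, 8, 2, 2, 96, …] (period length 6).
Convergents:
  p_0/q_0 = 48/1
  p_1/q_1 = 97/2
  p_2/q_2 = 242/5
  p_3/q_3 = 2033/42
  p_4/q_4 = 4308/89
  p_5/q_5 = 10649/220
  p_6/q_6 = 1026612/21209
q_5 = 220 ≤ 583 < 21209 = q_6, so the answer is 10649/220.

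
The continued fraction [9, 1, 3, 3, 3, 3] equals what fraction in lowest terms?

1387/142

Fold from the inside: start with 3/1.
  3 + 1/3 = 10/3
  3 + 3/10 = 33/10
  3 + 10/33 = 109/33
  1 + 33/109 = 142/109
  9 + 109/142 = 1387/142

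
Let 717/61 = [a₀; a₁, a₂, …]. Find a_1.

1

717 = 11·61 + 46   →  a_0 = 11
61 = 1·46 + 15   →  a_1 = 1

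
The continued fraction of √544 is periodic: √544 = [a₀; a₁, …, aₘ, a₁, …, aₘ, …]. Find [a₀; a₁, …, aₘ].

[23; 3, 11, 3, 46]

a₀ = ⌊√544⌋ = 23.
With m₀=0, d₀=1 and mₖ₊₁ = dₖaₖ − mₖ, dₖ₊₁ = (n − mₖ₊₁²)/dₖ, aₖ₊₁ = ⌊(a₀+mₖ₊₁)/dₖ₊₁⌋:
  k=1: m=23, d=15, a=3
  k=2: m=22, d=4, a=11
  k=3: m=22, d=15, a=3
  k=4: m=23, d=1, a=46
d=1 and a=2a₀=46 at k=4, so the next step gives (m, d) = (23, 15) again — its k=1 value — and the period has length 4.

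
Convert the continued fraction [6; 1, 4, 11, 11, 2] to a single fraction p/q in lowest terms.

Using pₖ = aₖpₖ₋₁ + pₖ₋₂ and qₖ = aₖqₖ₋₁ + qₖ₋₂:
  k=0: a=6, p=6, q=1
  k=1: a=1, p=7, q=1
  k=2: a=4, p=34, q=5
  k=3: a=11, p=381, q=56
  k=4: a=11, p=4225, q=621
  k=5: a=2, p=8831, q=1298

8831/1298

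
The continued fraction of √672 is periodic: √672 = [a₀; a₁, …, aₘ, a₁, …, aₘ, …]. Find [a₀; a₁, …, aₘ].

[25; 1, 11, 1, 50]

a₀ = ⌊√672⌋ = 25.
With m₀=0, d₀=1 and mₖ₊₁ = dₖaₖ − mₖ, dₖ₊₁ = (n − mₖ₊₁²)/dₖ, aₖ₊₁ = ⌊(a₀+mₖ₊₁)/dₖ₊₁⌋:
  k=1: m=25, d=47, a=1
  k=2: m=22, d=4, a=11
  k=3: m=22, d=47, a=1
  k=4: m=25, d=1, a=50
d=1 and a=2a₀=50 at k=4, so the next step gives (m, d) = (25, 47) again — its k=1 value — and the period has length 4.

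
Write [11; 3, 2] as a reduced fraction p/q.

Using pₖ = aₖpₖ₋₁ + pₖ₋₂ and qₖ = aₖqₖ₋₁ + qₖ₋₂:
  k=0: a=11, p=11, q=1
  k=1: a=3, p=34, q=3
  k=2: a=2, p=79, q=7

79/7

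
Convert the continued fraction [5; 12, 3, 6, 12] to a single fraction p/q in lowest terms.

14456/2845

Fold from the inside: start with 12/1.
  6 + 1/12 = 73/12
  3 + 12/73 = 231/73
  12 + 73/231 = 2845/231
  5 + 231/2845 = 14456/2845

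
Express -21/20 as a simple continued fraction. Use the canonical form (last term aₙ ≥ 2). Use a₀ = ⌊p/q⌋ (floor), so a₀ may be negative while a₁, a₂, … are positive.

[-2; 1, 19]

-21 = -2*20 + 19
20 = 1*19 + 1
19 = 19*1 + 0  (stop)
So -21/20 = [-2; 1, 19].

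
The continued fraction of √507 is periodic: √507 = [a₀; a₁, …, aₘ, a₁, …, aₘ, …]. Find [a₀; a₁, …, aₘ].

[22; 1, 1, 14, 1, 1, 44]

a₀ = ⌊√507⌋ = 22.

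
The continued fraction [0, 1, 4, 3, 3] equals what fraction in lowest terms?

43/53

Using pₖ = aₖpₖ₋₁ + pₖ₋₂ and qₖ = aₖqₖ₋₁ + qₖ₋₂:
  k=0: a=0, p=0, q=1
  k=1: a=1, p=1, q=1
  k=2: a=4, p=4, q=5
  k=3: a=3, p=13, q=16
  k=4: a=3, p=43, q=53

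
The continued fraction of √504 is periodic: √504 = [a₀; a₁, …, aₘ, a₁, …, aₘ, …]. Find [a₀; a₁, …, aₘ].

a₀ = ⌊√504⌋ = 22.

[22; 2, 4, 2, 44]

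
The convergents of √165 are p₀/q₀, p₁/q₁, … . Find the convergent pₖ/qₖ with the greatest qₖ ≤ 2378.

√165 = [12; 1, 5, 2, 5, 1, 24, …] (period length 6).
Convergents:
  p_0/q_0 = 12/1
  p_1/q_1 = 13/1
  p_2/q_2 = 77/6
  p_3/q_3 = 167/13
  p_4/q_4 = 912/71
  p_5/q_5 = 1079/84
  p_6/q_6 = 26808/2087
  p_7/q_7 = 27887/2171
  p_8/q_8 = 166243/12942
q_7 = 2171 ≤ 2378 < 12942 = q_8, so the answer is 27887/2171.

27887/2171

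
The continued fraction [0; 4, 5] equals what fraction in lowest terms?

Fold from the inside: start with 5/1.
  4 + 1/5 = 21/5
  0 + 5/21 = 5/21

5/21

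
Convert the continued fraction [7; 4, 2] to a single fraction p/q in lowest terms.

Fold from the inside: start with 2/1.
  4 + 1/2 = 9/2
  7 + 2/9 = 65/9

65/9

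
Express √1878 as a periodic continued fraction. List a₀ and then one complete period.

[43; 2, 1, 42, 1, 2, 86]

a₀ = ⌊√1878⌋ = 43.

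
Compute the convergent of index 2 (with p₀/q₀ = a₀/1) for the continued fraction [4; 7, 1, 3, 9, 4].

Using pₖ = aₖpₖ₋₁ + pₖ₋₂, qₖ = aₖqₖ₋₁ + qₖ₋₂ (with p₋₁=1, p₋₂=0, q₋₁=0, q₋₂=1):
  k=0: a=4, p=4, q=1
  k=1: a=7, p=29, q=7
  k=2: a=1, p=33, q=8

33/8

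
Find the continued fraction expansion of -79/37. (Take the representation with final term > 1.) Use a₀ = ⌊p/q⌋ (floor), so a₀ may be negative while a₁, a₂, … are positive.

-79 = -3·37 + 32
37 = 1·32 + 5
32 = 6·5 + 2
5 = 2·2 + 1
2 = 2·1 + 0  (stop)
So -79/37 = [-3; 1, 6, 2, 2].

[-3; 1, 6, 2, 2]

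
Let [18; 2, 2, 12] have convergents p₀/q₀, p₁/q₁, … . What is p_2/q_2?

Using pₖ = aₖpₖ₋₁ + pₖ₋₂, qₖ = aₖqₖ₋₁ + qₖ₋₂ (with p₋₁=1, p₋₂=0, q₋₁=0, q₋₂=1):
  k=0: a=18, p=18, q=1
  k=1: a=2, p=37, q=2
  k=2: a=2, p=92, q=5

92/5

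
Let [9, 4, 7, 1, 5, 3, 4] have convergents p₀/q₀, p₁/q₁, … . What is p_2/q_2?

268/29

Using pₖ = aₖpₖ₋₁ + pₖ₋₂, qₖ = aₖqₖ₋₁ + qₖ₋₂ (with p₋₁=1, p₋₂=0, q₋₁=0, q₋₂=1):
  k=0: a=9, p=9, q=1
  k=1: a=4, p=37, q=4
  k=2: a=7, p=268, q=29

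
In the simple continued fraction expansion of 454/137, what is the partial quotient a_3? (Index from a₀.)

2

454 = 3·137 + 43   →  a_0 = 3
137 = 3·43 + 8   →  a_1 = 3
43 = 5·8 + 3   →  a_2 = 5
8 = 2·3 + 2   →  a_3 = 2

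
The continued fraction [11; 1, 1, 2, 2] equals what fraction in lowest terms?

139/12

Fold from the inside: start with 2/1.
  2 + 1/2 = 5/2
  1 + 2/5 = 7/5
  1 + 5/7 = 12/7
  11 + 7/12 = 139/12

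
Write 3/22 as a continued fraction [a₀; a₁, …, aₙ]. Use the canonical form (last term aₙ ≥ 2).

3 = 0×22 + 3
22 = 7×3 + 1
3 = 3×1 + 0  (stop)
So 3/22 = [0; 7, 3].

[0; 7, 3]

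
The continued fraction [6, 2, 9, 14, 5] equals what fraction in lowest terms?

Using pₖ = aₖpₖ₋₁ + pₖ₋₂ and qₖ = aₖqₖ₋₁ + qₖ₋₂:
  k=0: a=6, p=6, q=1
  k=1: a=2, p=13, q=2
  k=2: a=9, p=123, q=19
  k=3: a=14, p=1735, q=268
  k=4: a=5, p=8798, q=1359

8798/1359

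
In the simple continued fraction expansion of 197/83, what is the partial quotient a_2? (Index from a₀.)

1

197 = 2·83 + 31   →  a_0 = 2
83 = 2·31 + 21   →  a_1 = 2
31 = 1·21 + 10   →  a_2 = 1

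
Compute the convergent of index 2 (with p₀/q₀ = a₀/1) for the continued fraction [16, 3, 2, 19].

Using pₖ = aₖpₖ₋₁ + pₖ₋₂, qₖ = aₖqₖ₋₁ + qₖ₋₂ (with p₋₁=1, p₋₂=0, q₋₁=0, q₋₂=1):
  k=0: a=16, p=16, q=1
  k=1: a=3, p=49, q=3
  k=2: a=2, p=114, q=7

114/7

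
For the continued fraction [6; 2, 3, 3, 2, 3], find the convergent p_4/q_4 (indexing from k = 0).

Using pₖ = aₖpₖ₋₁ + pₖ₋₂, qₖ = aₖqₖ₋₁ + qₖ₋₂ (with p₋₁=1, p₋₂=0, q₋₁=0, q₋₂=1):
  k=0: a=6, p=6, q=1
  k=1: a=2, p=13, q=2
  k=2: a=3, p=45, q=7
  k=3: a=3, p=148, q=23
  k=4: a=2, p=341, q=53

341/53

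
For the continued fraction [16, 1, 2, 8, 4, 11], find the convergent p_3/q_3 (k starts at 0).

Using pₖ = aₖpₖ₋₁ + pₖ₋₂, qₖ = aₖqₖ₋₁ + qₖ₋₂ (with p₋₁=1, p₋₂=0, q₋₁=0, q₋₂=1):
  k=0: a=16, p=16, q=1
  k=1: a=1, p=17, q=1
  k=2: a=2, p=50, q=3
  k=3: a=8, p=417, q=25

417/25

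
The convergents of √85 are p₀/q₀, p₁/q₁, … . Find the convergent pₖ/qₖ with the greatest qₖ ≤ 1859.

√85 = [9; 4, 1, 1, 4, 18, …] (period length 5).
Convergents:
  p_0/q_0 = 9/1
  p_1/q_1 = 37/4
  p_2/q_2 = 46/5
  p_3/q_3 = 83/9
  p_4/q_4 = 378/41
  p_5/q_5 = 6887/747
  p_6/q_6 = 27926/3029
q_5 = 747 ≤ 1859 < 3029 = q_6, so the answer is 6887/747.

6887/747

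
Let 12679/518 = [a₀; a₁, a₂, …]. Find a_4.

12679 = 24·518 + 247   →  a_0 = 24
518 = 2·247 + 24   →  a_1 = 2
247 = 10·24 + 7   →  a_2 = 10
24 = 3·7 + 3   →  a_3 = 3
7 = 2·3 + 1   →  a_4 = 2

2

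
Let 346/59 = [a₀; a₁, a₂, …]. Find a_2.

6

346 = 5·59 + 51   →  a_0 = 5
59 = 1·51 + 8   →  a_1 = 1
51 = 6·8 + 3   →  a_2 = 6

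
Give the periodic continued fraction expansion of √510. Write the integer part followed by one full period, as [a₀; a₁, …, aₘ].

[22; 1, 1, 2, 1, 1, 44]

a₀ = ⌊√510⌋ = 22.
With m₀=0, d₀=1 and mₖ₊₁ = dₖaₖ − mₖ, dₖ₊₁ = (n − mₖ₊₁²)/dₖ, aₖ₊₁ = ⌊(a₀+mₖ₊₁)/dₖ₊₁⌋:
  k=1: m=22, d=26, a=1
  k=2: m=4, d=19, a=1
  k=3: m=15, d=15, a=2
  k=4: m=15, d=19, a=1
  k=5: m=4, d=26, a=1
  k=6: m=22, d=1, a=44
d=1 and a=2a₀=44 at k=6, so the next step gives (m, d) = (22, 26) again — its k=1 value — and the period has length 6.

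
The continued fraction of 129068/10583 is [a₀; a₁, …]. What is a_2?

9

129068 = 12·10583 + 2072   →  a_0 = 12
10583 = 5·2072 + 223   →  a_1 = 5
2072 = 9·223 + 65   →  a_2 = 9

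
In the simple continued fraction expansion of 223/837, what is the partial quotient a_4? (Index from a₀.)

18

223 = 0·837 + 223   →  a_0 = 0
837 = 3·223 + 168   →  a_1 = 3
223 = 1·168 + 55   →  a_2 = 1
168 = 3·55 + 3   →  a_3 = 3
55 = 18·3 + 1   →  a_4 = 18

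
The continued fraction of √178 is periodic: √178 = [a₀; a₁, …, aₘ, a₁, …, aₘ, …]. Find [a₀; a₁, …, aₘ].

[13; 2, 1, 12, 1, 2, 26]

a₀ = ⌊√178⌋ = 13.
With m₀=0, d₀=1 and mₖ₊₁ = dₖaₖ − mₖ, dₖ₊₁ = (n − mₖ₊₁²)/dₖ, aₖ₊₁ = ⌊(a₀+mₖ₊₁)/dₖ₊₁⌋:
  k=1: m=13, d=9, a=2
  k=2: m=5, d=17, a=1
  k=3: m=12, d=2, a=12
  k=4: m=12, d=17, a=1
  k=5: m=5, d=9, a=2
  k=6: m=13, d=1, a=26
d=1 and a=2a₀=26 at k=6, so the next step gives (m, d) = (13, 9) again — its k=1 value — and the period has length 6.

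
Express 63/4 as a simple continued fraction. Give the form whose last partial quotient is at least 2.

[15; 1, 3]

63 = 15×4 + 3
4 = 1×3 + 1
3 = 3×1 + 0  (stop)
So 63/4 = [15; 1, 3].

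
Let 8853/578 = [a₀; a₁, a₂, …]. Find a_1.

3

8853 = 15·578 + 183   →  a_0 = 15
578 = 3·183 + 29   →  a_1 = 3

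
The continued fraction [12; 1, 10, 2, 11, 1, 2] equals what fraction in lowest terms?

10821/838

Fold from the inside: start with 2/1.
  1 + 1/2 = 3/2
  11 + 2/3 = 35/3
  2 + 3/35 = 73/35
  10 + 35/73 = 765/73
  1 + 73/765 = 838/765
  12 + 765/838 = 10821/838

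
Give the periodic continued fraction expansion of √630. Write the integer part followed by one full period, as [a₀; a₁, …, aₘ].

[25; 10, 50]

a₀ = ⌊√630⌋ = 25.
With m₀=0, d₀=1 and mₖ₊₁ = dₖaₖ − mₖ, dₖ₊₁ = (n − mₖ₊₁²)/dₖ, aₖ₊₁ = ⌊(a₀+mₖ₊₁)/dₖ₊₁⌋:
  k=1: m=25, d=5, a=10
  k=2: m=25, d=1, a=50
d=1 and a=2a₀=50 at k=2, so the next step gives (m, d) = (25, 5) again — its k=1 value — and the period has length 2.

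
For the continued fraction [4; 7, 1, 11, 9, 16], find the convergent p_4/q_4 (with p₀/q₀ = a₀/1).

3561/863

Using pₖ = aₖpₖ₋₁ + pₖ₋₂, qₖ = aₖqₖ₋₁ + qₖ₋₂ (with p₋₁=1, p₋₂=0, q₋₁=0, q₋₂=1):
  k=0: a=4, p=4, q=1
  k=1: a=7, p=29, q=7
  k=2: a=1, p=33, q=8
  k=3: a=11, p=392, q=95
  k=4: a=9, p=3561, q=863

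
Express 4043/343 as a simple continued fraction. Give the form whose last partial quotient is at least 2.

4043 = 11*343 + 270
343 = 1*270 + 73
270 = 3*73 + 51
73 = 1*51 + 22
51 = 2*22 + 7
22 = 3*7 + 1
7 = 7*1 + 0  (stop)
So 4043/343 = [11; 1, 3, 1, 2, 3, 7].

[11; 1, 3, 1, 2, 3, 7]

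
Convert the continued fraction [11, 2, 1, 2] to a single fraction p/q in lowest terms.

91/8

Using pₖ = aₖpₖ₋₁ + pₖ₋₂ and qₖ = aₖqₖ₋₁ + qₖ₋₂:
  k=0: a=11, p=11, q=1
  k=1: a=2, p=23, q=2
  k=2: a=1, p=34, q=3
  k=3: a=2, p=91, q=8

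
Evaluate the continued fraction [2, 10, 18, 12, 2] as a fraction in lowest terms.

9542/4545

Using pₖ = aₖpₖ₋₁ + pₖ₋₂ and qₖ = aₖqₖ₋₁ + qₖ₋₂:
  k=0: a=2, p=2, q=1
  k=1: a=10, p=21, q=10
  k=2: a=18, p=380, q=181
  k=3: a=12, p=4581, q=2182
  k=4: a=2, p=9542, q=4545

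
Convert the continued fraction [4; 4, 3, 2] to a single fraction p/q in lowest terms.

Using pₖ = aₖpₖ₋₁ + pₖ₋₂ and qₖ = aₖqₖ₋₁ + qₖ₋₂:
  k=0: a=4, p=4, q=1
  k=1: a=4, p=17, q=4
  k=2: a=3, p=55, q=13
  k=3: a=2, p=127, q=30

127/30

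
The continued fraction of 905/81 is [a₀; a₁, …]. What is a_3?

3

905 = 11·81 + 14   →  a_0 = 11
81 = 5·14 + 11   →  a_1 = 5
14 = 1·11 + 3   →  a_2 = 1
11 = 3·3 + 2   →  a_3 = 3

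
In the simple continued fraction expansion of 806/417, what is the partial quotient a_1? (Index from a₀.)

806 = 1·417 + 389   →  a_0 = 1
417 = 1·389 + 28   →  a_1 = 1

1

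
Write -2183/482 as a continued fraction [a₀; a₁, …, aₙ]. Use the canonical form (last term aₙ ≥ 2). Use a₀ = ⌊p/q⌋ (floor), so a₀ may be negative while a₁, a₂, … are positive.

-2183 = -5×482 + 227
482 = 2×227 + 28
227 = 8×28 + 3
28 = 9×3 + 1
3 = 3×1 + 0  (stop)
So -2183/482 = [-5; 2, 8, 9, 3].

[-5; 2, 8, 9, 3]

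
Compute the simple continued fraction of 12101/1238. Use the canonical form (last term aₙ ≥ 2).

12101 = 9×1238 + 959
1238 = 1×959 + 279
959 = 3×279 + 122
279 = 2×122 + 35
122 = 3×35 + 17
35 = 2×17 + 1
17 = 17×1 + 0  (stop)
So 12101/1238 = [9; 1, 3, 2, 3, 2, 17].

[9; 1, 3, 2, 3, 2, 17]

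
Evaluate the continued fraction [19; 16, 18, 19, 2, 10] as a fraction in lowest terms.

Using pₖ = aₖpₖ₋₁ + pₖ₋₂ and qₖ = aₖqₖ₋₁ + qₖ₋₂:
  k=0: a=19, p=19, q=1
  k=1: a=16, p=305, q=16
  k=2: a=18, p=5509, q=289
  k=3: a=19, p=104976, q=5507
  k=4: a=2, p=215461, q=11303
  k=5: a=10, p=2259586, q=118537

2259586/118537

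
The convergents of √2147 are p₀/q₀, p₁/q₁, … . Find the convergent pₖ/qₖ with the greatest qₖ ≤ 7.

139/3

√2147 = [46; 2, 1, 45, 1, 2, 92, …] (period length 6).
Convergents:
  p_0/q_0 = 46/1
  p_1/q_1 = 93/2
  p_2/q_2 = 139/3
  p_3/q_3 = 6348/137
q_2 = 3 ≤ 7 < 137 = q_3, so the answer is 139/3.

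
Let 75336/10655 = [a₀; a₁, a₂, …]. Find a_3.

75336 = 7·10655 + 751   →  a_0 = 7
10655 = 14·751 + 141   →  a_1 = 14
751 = 5·141 + 46   →  a_2 = 5
141 = 3·46 + 3   →  a_3 = 3

3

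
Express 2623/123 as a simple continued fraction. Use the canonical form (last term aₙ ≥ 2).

2623 = 21·123 + 40
123 = 3·40 + 3
40 = 13·3 + 1
3 = 3·1 + 0  (stop)
So 2623/123 = [21; 3, 13, 3].

[21; 3, 13, 3]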